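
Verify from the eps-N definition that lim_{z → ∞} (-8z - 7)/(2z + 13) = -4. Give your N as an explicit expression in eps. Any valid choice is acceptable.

N = (45/2)/eps

Let eps > 0. We seek N > 0 such that z > N implies |(-8z - 7)/(2z + 13) + 4| < eps.
(-8z - 7)/(2z + 13) + 4 = (2(-8z - 7) − (-8)(2z + 13)) / (2(2z + 13)) = 90/(2(2z + 13)).
For z > 0 we have 2z + 13 > 2z, so |(-8z - 7)/(2z + 13) + 4| = 90/(2(2z + 13)) < 90/(2·2z) = (45/2)/z.
Thus |(-8z - 7)/(2z + 13) + 4| < eps whenever z > (45/2)/eps.
Take N = (45/2)/eps. If z > N then |(-8z - 7)/(2z + 13) + 4| < (45/2)/z < eps.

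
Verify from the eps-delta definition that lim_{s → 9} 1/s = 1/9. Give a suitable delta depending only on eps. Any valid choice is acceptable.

delta = min(9/2, (81/2)eps)

Let eps > 0. We seek delta > 0 such that 0 < |s − 9| < delta implies |1/s − (1/9)| < eps.
|1/s − (1/9)| = |9 − s|/(9·|s|) = |s − 9|/(9|s|).
Require delta ≤ 9/2 so that |s| > 9 − 9/2 = 9/2, hence 9|s| > 81/2.
Then |1/s − (1/9)| < |s − 9|/(81/2), which is < eps when |s − 9| < (81/2)eps.
Take delta = min(9/2, (81/2)eps). Then 0 < |s − 9| < delta gives both |s − 9| < 9/2 and |s − 9| < (81/2)eps, so |1/s − (1/9)| < eps.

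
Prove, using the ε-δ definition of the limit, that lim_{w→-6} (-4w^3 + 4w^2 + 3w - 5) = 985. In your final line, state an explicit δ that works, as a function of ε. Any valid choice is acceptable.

δ = min(2, ε/645)

Let ε > 0 be given. We want δ > 0 such that 0 < |w + 6| < δ implies |(-4w^3 + 4w^2 + 3w - 5) − 985| < ε.
(-4w^3 + 4w^2 + 3w - 5) − 985 = -4w^3 + 4w^2 + 3w - 990 = (w + 6)(-4w^2 + 28w - 165).
So |(-4w^3 + 4w^2 + 3w - 5) − 985| = |w + 6|·|-4w^2 + 28w - 165|.
Require δ ≤ 2. Then |w + 6| < 2 gives |w| < 8, and by the triangle inequality |-4w^2 + 28w - 165| ≤ 4·8^2 + 28·8 + 165 = 645.
Hence |(-4w^3 + 4w^2 + 3w - 5) − 985| ≤ 645|w + 6| < ε provided |w + 6| < ε/645.
Take δ = min(2, ε/645). Then 0 < |w + 6| < δ gives both |w + 6| < 2 and |w + 6| < ε/645, so |(-4w^3 + 4w^2 + 3w - 5) − 985| < ε.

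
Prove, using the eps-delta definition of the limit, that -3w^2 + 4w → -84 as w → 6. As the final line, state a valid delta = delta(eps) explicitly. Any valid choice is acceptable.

Let eps > 0 be given. We want delta > 0 such that 0 < |w − 6| < delta implies |(-3w^2 + 4w) + 84| < eps.
(-3w^2 + 4w) + 84 = -3w^2 + 4w + 84 = (w − 6)(-3w - 14).
So |(-3w^2 + 4w) + 84| = |w − 6|·|-3w - 14|.
Assume first that |w − 6| < 1, so |w| < 7. Then |-3w - 14| ≤ 3·7 + 14 = 35.
Hence |(-3w^2 + 4w) + 84| ≤ 35|w − 6| < eps provided |w − 6| < eps/35.
Choosing delta = min(1, eps/35) ensures both conditions, hence |(-3w^2 + 4w) + 84| < eps.

delta = min(1, eps/35)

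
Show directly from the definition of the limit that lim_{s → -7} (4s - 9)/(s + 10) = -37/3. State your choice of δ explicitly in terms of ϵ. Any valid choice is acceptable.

δ = min(3/2, (9/98)ϵ)

Let ϵ > 0. We want δ > 0 with 0 < |s + 7| < δ ⇒ |(4s - 9)/(s + 10) + 37/3| < ϵ.
Combining over a common denominator, (4s - 9)/(s + 10) + 37/3 = [(4s - 9)·3 − (-37)·(s + 10)] / [3·(s + 10)] = 49(s + 7) / (3(s + 10)).
So |(4s - 9)/(s + 10) + 37/3| = 49|s + 7| / (3·|s + 10|).
Require δ ≤ 3/2, so |s + 10| ≥ |3| − |s + 7| > 3 − 3/2 = 3/2.
Hence |(4s - 9)/(s + 10) + 37/3| < 49|s + 7|/(3·(3/2)) = (98/9)|s + 7|, which is < ϵ once |s + 7| < (9/98)ϵ.
Take δ = min(3/2, (9/98)ϵ). Then 0 < |s + 7| < δ forces both bounds, so |(4s - 9)/(s + 10) + 37/3| < ϵ.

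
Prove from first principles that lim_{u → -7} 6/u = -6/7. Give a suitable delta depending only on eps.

delta = min(7/2, (49/12)eps)

Let eps > 0. We seek delta > 0 such that 0 < |u + 7| < delta implies |6/u + 6/7| < eps.
|6/u + 6/7| = 6·|-7 − u|/(7·|u|) = 6|u + 7|/(7|u|).
Require delta ≤ 7/2 so that |u| > 7 − 7/2 = 7/2, hence 7|u| > 49/2.
Then |6/u + 6/7| < 6|u + 7|/(49/2), which is < eps when |u + 7| < (49/12)eps.
Take delta = min(7/2, (49/12)eps). Then 0 < |u + 7| < delta gives both |u + 7| < 7/2 and |u + 7| < (49/12)eps, so |6/u + 6/7| < eps.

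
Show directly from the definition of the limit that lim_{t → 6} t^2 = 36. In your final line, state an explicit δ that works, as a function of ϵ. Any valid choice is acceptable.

Suppose ϵ > 0. We seek δ > 0 with 0 < |t − 6| < δ ⇒ |t^2 − 36| < ϵ.
Factor: t^2 − 36 = (t − 6)(t + 6), so |t^2 − 36| = |t − 6|·|t + 6|.
Impose δ ≤ 1 so that |t| < 7; then |t + 6| ≤ 13.
Hence |t^2 − 36| ≤ 13|t − 6|, which is < ϵ once |t − 6| < ϵ/13.
Take δ = min(1, ϵ/13). If 0 < |t − 6| < δ then both bounds hold and |t^2 − 36| ≤ 13|t − 6| < 13·(ϵ/13) = ϵ.

δ = min(1, ϵ/13)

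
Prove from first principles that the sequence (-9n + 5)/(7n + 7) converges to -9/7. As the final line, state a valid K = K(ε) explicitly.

K = 2/ε

Let ε > 0 be given. For n ≥ 1, |(-9n + 5)/(7n + 7) + 9/7| = |98|/(7(7n + 7)) = 98/(7(7n + 7)).
Since 7n + 7 ≥ 7n for n ≥ 1, this is ≤ 98/(7·7n) = 2/n.
So |(-9n + 5)/(7n + 7) + 9/7| < ε whenever n > 2/ε.
Take K = 2/ε. If n > K then |(-9n + 5)/(7n + 7) + 9/7| ≤ 2/n < ε.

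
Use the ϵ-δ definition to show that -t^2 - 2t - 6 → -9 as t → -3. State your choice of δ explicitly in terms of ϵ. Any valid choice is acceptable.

δ = min(1, ϵ/5)

Suppose ϵ > 0. We want δ > 0 such that 0 < |t + 3| < δ implies |(-t^2 - 2t - 6) + 9| < ϵ.
(-t^2 - 2t - 6) + 9 = -t^2 - 2t + 3 = (t + 3)(-t + 1).
So |(-t^2 - 2t - 6) + 9| = |t + 3|·|-t + 1|.
Require δ ≤ 1. Then |t + 3| < 1 gives |t| < 4, and by the triangle inequality |-t + 1| ≤ 4 + 1 = 5.
Hence |(-t^2 - 2t - 6) + 9| ≤ 5|t + 3| < ϵ provided |t + 3| < ϵ/5.
Choosing δ = min(1, ϵ/5) ensures both conditions, hence |(-t^2 - 2t - 6) + 9| < ϵ.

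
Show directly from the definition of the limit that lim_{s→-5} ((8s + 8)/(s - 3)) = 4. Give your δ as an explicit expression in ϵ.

Let ϵ > 0 be given. We want δ > 0 with 0 < |s + 5| < δ ⇒ |(8s + 8)/(s - 3) − 4| < ϵ.
Combining over a common denominator, (8s + 8)/(s - 3) − 4 = [(8s + 8)·(-8) − (-32)·(s - 3)] / [(-8)·(s - 3)] = -32(s + 5) / ((-8)(s - 3)).
So |(8s + 8)/(s - 3) − 4| = 32|s + 5| / (8·|s − 3|).
Restrict δ ≤ 4. Then |s + 5| < 4 gives |s − 3| = |(s + 5) + (-8)| ≥ 8 − 4 = 4.
Hence |(8s + 8)/(s - 3) − 4| < 32|s + 5|/(8·4) = |s + 5|, which is < ϵ once |s + 5| < ϵ.
Take δ = min(4, ϵ). Then 0 < |s + 5| < δ forces both bounds, so |(8s + 8)/(s - 3) − 4| < ϵ.

δ = min(4, ϵ)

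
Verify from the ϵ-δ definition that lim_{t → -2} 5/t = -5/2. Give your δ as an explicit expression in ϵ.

Suppose ϵ > 0. We seek δ > 0 such that 0 < |t + 2| < δ implies |5/t + 5/2| < ϵ.
|5/t + 5/2| = 5·|-2 − t|/(2·|t|) = 5|t + 2|/(2|t|).
Restrict δ ≤ 1. Then |t + 2| < 1 gives |t| > 1, so 2|t| > 2.
Then |5/t + 5/2| < 5|t + 2|/2, which is < ϵ when |t + 2| < (2/5)ϵ.
Take δ = min(1, (2/5)ϵ). Then 0 < |t + 2| < δ gives both |t + 2| < 1 and |t + 2| < (2/5)ϵ, so |5/t + 5/2| < ϵ.

δ = min(1, (2/5)ϵ)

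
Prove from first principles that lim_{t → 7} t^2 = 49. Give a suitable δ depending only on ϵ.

Let ϵ > 0. We seek δ > 0 with 0 < |t − 7| < δ ⇒ |t^2 − 49| < ϵ.
Factor: t^2 − 49 = (t − 7)(t + 7), so |t^2 − 49| = |t − 7|·|t + 7|.
Impose δ ≤ 1 so that |t| < 8; then |t + 7| ≤ 15.
Hence |t^2 − 49| ≤ 15|t − 7|, which is < ϵ once |t − 7| < ϵ/15.
Take δ = min(1, ϵ/15). If 0 < |t − 7| < δ then both bounds hold and |t^2 − 49| ≤ 15|t − 7| < 15·(ϵ/15) = ϵ.

δ = min(1, ϵ/15)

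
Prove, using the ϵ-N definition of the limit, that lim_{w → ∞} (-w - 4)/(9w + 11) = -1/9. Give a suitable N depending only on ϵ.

N = (25/81)/ϵ

Let ϵ > 0 be given. We seek N > 0 such that w > N implies |(-w - 4)/(9w + 11) + 1/9| < ϵ.
(-w - 4)/(9w + 11) + 1/9 = (9(-w - 4) − (-1)(9w + 11)) / (9(9w + 11)) = -25/(9(9w + 11)).
For w > 0 we have 9w + 11 > 9w, so |(-w - 4)/(9w + 11) + 1/9| = 25/(9(9w + 11)) < 25/(9·9w) = (25/81)/w.
Thus |(-w - 4)/(9w + 11) + 1/9| < ϵ whenever w > (25/81)/ϵ.
Take N = (25/81)/ϵ. If w > N then |(-w - 4)/(9w + 11) + 1/9| < (25/81)/w < ϵ.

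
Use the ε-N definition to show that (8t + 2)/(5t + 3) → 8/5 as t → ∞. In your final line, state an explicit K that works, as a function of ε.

K = (14/25)/ε

Fix ε > 0. We seek K > 0 such that t > K implies |(8t + 2)/(5t + 3) − (8/5)| < ε.
(8t + 2)/(5t + 3) − (8/5) = (5(8t + 2) − 8(5t + 3)) / (5(5t + 3)) = -14/(5(5t + 3)).
For t > 0 we have 5t + 3 > 5t, so |(8t + 2)/(5t + 3) − (8/5)| = 14/(5(5t + 3)) < 14/(5·5t) = (14/25)/t.
Thus |(8t + 2)/(5t + 3) − (8/5)| < ε whenever t > (14/25)/ε.
Take K = (14/25)/ε. If t > K then |(8t + 2)/(5t + 3) − (8/5)| < (14/25)/t < ε.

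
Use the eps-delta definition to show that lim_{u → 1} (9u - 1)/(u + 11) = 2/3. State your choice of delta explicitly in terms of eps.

delta = min(6, (18/25)eps)

Let eps > 0. We want delta > 0 with 0 < |u − 1| < delta ⇒ |(9u - 1)/(u + 11) − (2/3)| < eps.
Combining over a common denominator, (9u - 1)/(u + 11) − (2/3) = [(9u - 1)·12 − 8·(u + 11)] / [12·(u + 11)] = 100(u − 1) / (12(u + 11)).
So |(9u - 1)/(u + 11) − (2/3)| = 100|u − 1| / (12·|u + 11|).
Restrict delta ≤ 6. Then |u − 1| < 6 gives |u + 11| = |(u − 1) + 12| ≥ 12 − 6 = 6.
Hence |(9u - 1)/(u + 11) − (2/3)| < 100|u − 1|/(12·6) = (25/18)|u − 1|, which is < eps once |u − 1| < (18/25)eps.
Take delta = min(6, (18/25)eps). Then 0 < |u − 1| < delta forces both bounds, so |(9u - 1)/(u + 11) − (2/3)| < eps.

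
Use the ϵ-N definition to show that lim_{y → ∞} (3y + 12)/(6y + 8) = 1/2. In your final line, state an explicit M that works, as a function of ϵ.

Suppose ϵ > 0. We seek M > 0 such that y > M implies |(3y + 12)/(6y + 8) − (1/2)| < ϵ.
(3y + 12)/(6y + 8) − (1/2) = (6(3y + 12) − 3(6y + 8)) / (6(6y + 8)) = 48/(6(6y + 8)).
For y > 0 we have 6y + 8 > 6y, so |(3y + 12)/(6y + 8) − (1/2)| = 48/(6(6y + 8)) < 48/(6·6y) = (4/3)/y.
Thus |(3y + 12)/(6y + 8) − (1/2)| < ϵ whenever y > (4/3)/ϵ.
Take M = (4/3)/ϵ. If y > M then |(3y + 12)/(6y + 8) − (1/2)| < (4/3)/y < ϵ.

M = (4/3)/ϵ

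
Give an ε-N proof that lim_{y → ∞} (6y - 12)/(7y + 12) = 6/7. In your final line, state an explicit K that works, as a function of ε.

Fix ε > 0. We seek K > 0 such that y > K implies |(6y - 12)/(7y + 12) − (6/7)| < ε.
(6y - 12)/(7y + 12) − (6/7) = (7(6y - 12) − 6(7y + 12)) / (7(7y + 12)) = -156/(7(7y + 12)).
For y > 0 we have 7y + 12 > 7y, so |(6y - 12)/(7y + 12) − (6/7)| = 156/(7(7y + 12)) < 156/(7·7y) = (156/49)/y.
Thus |(6y - 12)/(7y + 12) − (6/7)| < ε whenever y > (156/49)/ε.
Take K = (156/49)/ε. If y > K then |(6y - 12)/(7y + 12) − (6/7)| < (156/49)/y < ε.

K = (156/49)/ε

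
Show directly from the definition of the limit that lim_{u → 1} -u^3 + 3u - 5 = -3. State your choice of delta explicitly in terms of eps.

delta = min(1, eps/8)

Let eps > 0 be given. We want delta > 0 such that 0 < |u − 1| < delta implies |(-u^3 + 3u - 5) + 3| < eps.
(-u^3 + 3u - 5) + 3 = -u^3 + 3u - 2 = (u − 1)(-u^2 - u + 2).
So |(-u^3 + 3u - 5) + 3| = |u − 1|·|-u^2 - u + 2|.
Require delta ≤ 1. Then |u − 1| < 1 gives |u| < 2, and by the triangle inequality |-u^2 - u + 2| ≤ 2^2 + 2 + 2 = 8.
Hence |(-u^3 + 3u - 5) + 3| ≤ 8|u − 1| < eps provided |u − 1| < eps/8.
Take delta = min(1, eps/8). Then 0 < |u − 1| < delta gives both |u − 1| < 1 and |u − 1| < eps/8, so |(-u^3 + 3u - 5) + 3| < eps.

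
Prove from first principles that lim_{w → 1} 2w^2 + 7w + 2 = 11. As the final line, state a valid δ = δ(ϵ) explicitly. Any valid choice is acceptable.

Fix ϵ > 0. We want δ > 0 such that 0 < |w − 1| < δ implies |(2w^2 + 7w + 2) − 11| < ϵ.
(2w^2 + 7w + 2) − 11 = 2w^2 + 7w - 9 = (w − 1)(2w + 9).
So |(2w^2 + 7w + 2) − 11| = |w − 1|·|2w + 9|.
Require δ ≤ 1. Then |w − 1| < 1 gives |w| < 2, and by the triangle inequality |2w + 9| ≤ 2·2 + 9 = 13.
Hence |(2w^2 + 7w + 2) − 11| ≤ 13|w − 1| < ϵ provided |w − 1| < ϵ/13.
Take δ = min(1, ϵ/13). Then 0 < |w − 1| < δ gives both |w − 1| < 1 and |w − 1| < ϵ/13, so |(2w^2 + 7w + 2) − 11| < ϵ.

δ = min(1, ϵ/13)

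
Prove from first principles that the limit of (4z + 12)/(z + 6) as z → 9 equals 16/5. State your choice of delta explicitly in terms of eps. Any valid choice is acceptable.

delta = min(15/2, (75/8)eps)

Let eps > 0. We want delta > 0 with 0 < |z − 9| < delta ⇒ |(4z + 12)/(z + 6) − (16/5)| < eps.
Combining over a common denominator, (4z + 12)/(z + 6) − (16/5) = [(4z + 12)·15 − 48·(z + 6)] / [15·(z + 6)] = 12(z − 9) / (15(z + 6)).
So |(4z + 12)/(z + 6) − (16/5)| = 12|z − 9| / (15·|z + 6|).
Require delta ≤ 15/2, so |z + 6| ≥ |15| − |z − 9| > 15 − 15/2 = 15/2.
Hence |(4z + 12)/(z + 6) − (16/5)| < 12|z − 9|/(15·(15/2)) = (8/75)|z − 9|, which is < eps once |z − 9| < (75/8)eps.
Take delta = min(15/2, (75/8)eps). Then 0 < |z − 9| < delta forces both bounds, so |(4z + 12)/(z + 6) − (16/5)| < eps.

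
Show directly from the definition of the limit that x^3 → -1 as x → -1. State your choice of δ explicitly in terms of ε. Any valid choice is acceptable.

δ = min(1, ε/7)

Suppose ε > 0. We seek δ > 0 with 0 < |x + 1| < δ ⇒ |x^3 + 1| < ε.
Factor: x^3 + 1 = (x + 1)(x^2 - x + 1), so |x^3 + 1| = |x + 1|·|x^2 - x + 1|.
Restrict δ ≤ 1. Then |x + 1| < 1 gives |x| < 2, so by the triangle inequality |x^2 - x + 1| ≤ 2^2 + 2 + 1 = 7.
Hence |x^3 + 1| ≤ 7|x + 1|, which is < ε once |x + 1| < ε/7.
Take δ = min(1, ε/7). If 0 < |x + 1| < δ then both bounds hold and |x^3 + 1| ≤ 7|x + 1| < 7·(ε/7) = ε.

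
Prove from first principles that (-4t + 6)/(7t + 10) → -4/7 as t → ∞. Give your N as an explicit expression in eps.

Suppose eps > 0. We seek N > 0 such that t > N implies |(-4t + 6)/(7t + 10) + 4/7| < eps.
(-4t + 6)/(7t + 10) + 4/7 = (7(-4t + 6) − (-4)(7t + 10)) / (7(7t + 10)) = 82/(7(7t + 10)).
For t > 0 we have 7t + 10 > 7t, so |(-4t + 6)/(7t + 10) + 4/7| = 82/(7(7t + 10)) < 82/(7·7t) = (82/49)/t.
Thus |(-4t + 6)/(7t + 10) + 4/7| < eps whenever t > (82/49)/eps.
Take N = (82/49)/eps. If t > N then |(-4t + 6)/(7t + 10) + 4/7| < (82/49)/t < eps.

N = (82/49)/eps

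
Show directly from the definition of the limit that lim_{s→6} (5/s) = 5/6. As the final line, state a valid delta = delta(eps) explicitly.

delta = min(3, (18/5)eps)

Suppose eps > 0. We seek delta > 0 such that 0 < |s − 6| < delta implies |5/s − (5/6)| < eps.
|5/s − (5/6)| = 5·|6 − s|/(6·|s|) = 5|s − 6|/(6|s|).
Require delta ≤ 3 so that |s| > 6 − 3 = 3, hence 6|s| > 18.
Then |5/s − (5/6)| < 5|s − 6|/18, which is < eps when |s − 6| < (18/5)eps.
Take delta = min(3, (18/5)eps). Then 0 < |s − 6| < delta gives both |s − 6| < 3 and |s − 6| < (18/5)eps, so |5/s − (5/6)| < eps.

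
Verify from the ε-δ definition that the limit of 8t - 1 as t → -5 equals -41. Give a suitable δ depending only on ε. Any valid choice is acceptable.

δ = ε/8

Let ε > 0. We need δ > 0 so that 0 < |t + 5| < δ implies |(8t - 1) + 41| < ε.
|(8t - 1) + 41| = |8t + 40| = 8|t + 5|.
So 8|t + 5| < ε exactly when |t + 5| < ε/8.
Take δ = ε/8. If 0 < |t + 5| < δ then |(8t - 1) + 41| = 8|t + 5| < 8·(ε/8) = ε.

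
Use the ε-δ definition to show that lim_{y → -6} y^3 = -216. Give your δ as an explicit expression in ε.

δ = min(2, ε/148)

Fix ε > 0. We seek δ > 0 with 0 < |y + 6| < δ ⇒ |y^3 + 216| < ε.
Factor: y^3 + 216 = (y + 6)(y^2 - 6y + 36), so |y^3 + 216| = |y + 6|·|y^2 - 6y + 36|.
Restrict δ ≤ 2. Then |y + 6| < 2 gives |y| < 8, so by the triangle inequality |y^2 - 6y + 36| ≤ 8^2 + 6·8 + 36 = 148.
Hence |y^3 + 216| ≤ 148|y + 6|, which is < ε once |y + 6| < ε/148.
Take δ = min(2, ε/148). If 0 < |y + 6| < δ then both bounds hold and |y^3 + 216| ≤ 148|y + 6| < 148·(ε/148) = ε.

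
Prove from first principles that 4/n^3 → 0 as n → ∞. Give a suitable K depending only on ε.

Suppose ε > 0. For n ≥ 1, |4/n^3 − 0| = 4/n^3.
4/n^3 < ε ⇔ n^3 > 4/ε ⇔ n > (4/ε)^{1/3}.
Take K = (4/ε)^{1/3}. Then n > K implies 4/n^3 < ε.

K = (4/ε)^{1/3}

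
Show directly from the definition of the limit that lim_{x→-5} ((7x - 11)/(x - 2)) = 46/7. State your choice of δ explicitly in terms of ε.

δ = min(7/2, (49/6)ε)

Let ε > 0. We want δ > 0 with 0 < |x + 5| < δ ⇒ |(7x - 11)/(x - 2) − (46/7)| < ε.
Combining over a common denominator, (7x - 11)/(x - 2) − (46/7) = [(7x - 11)·(-7) − (-46)·(x - 2)] / [(-7)·(x - 2)] = -3(x + 5) / ((-7)(x - 2)).
So |(7x - 11)/(x - 2) − (46/7)| = 3|x + 5| / (7·|x − 2|).
Restrict δ ≤ 7/2. Then |x + 5| < 7/2 gives |x − 2| = |(x + 5) + (-7)| ≥ 7 − 7/2 = 7/2.
Hence |(7x - 11)/(x - 2) − (46/7)| < 3|x + 5|/(7·(7/2)) = (6/49)|x + 5|, which is < ε once |x + 5| < (49/6)ε.
Take δ = min(7/2, (49/6)ε). Then 0 < |x + 5| < δ forces both bounds, so |(7x - 11)/(x - 2) − (46/7)| < ε.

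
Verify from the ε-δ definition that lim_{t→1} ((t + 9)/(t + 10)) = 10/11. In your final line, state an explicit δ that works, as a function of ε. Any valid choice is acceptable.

δ = min(11/2, (121/2)ε)

Suppose ε > 0. We want δ > 0 with 0 < |t − 1| < δ ⇒ |(t + 9)/(t + 10) − (10/11)| < ε.
Combining over a common denominator, (t + 9)/(t + 10) − (10/11) = [(t + 9)·11 − 10·(t + 10)] / [11·(t + 10)] = 1(t − 1) / (11(t + 10)).
So |(t + 9)/(t + 10) − (10/11)| = |t − 1| / (11·|t + 10|).
Require δ ≤ 11/2, so |t + 10| ≥ |11| − |t − 1| > 11 − 11/2 = 11/2.
Hence |(t + 9)/(t + 10) − (10/11)| < |t − 1|/(11·(11/2)) = (2/121)|t − 1|, which is < ε once |t − 1| < (121/2)ε.
Take δ = min(11/2, (121/2)ε). Then 0 < |t − 1| < δ forces both bounds, so |(t + 9)/(t + 10) − (10/11)| < ε.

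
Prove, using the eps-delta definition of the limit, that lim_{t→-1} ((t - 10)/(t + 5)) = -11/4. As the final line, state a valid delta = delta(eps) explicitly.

Suppose eps > 0. We want delta > 0 with 0 < |t + 1| < delta ⇒ |(t - 10)/(t + 5) + 11/4| < eps.
Combining over a common denominator, (t - 10)/(t + 5) + 11/4 = [(t - 10)·4 − (-11)·(t + 5)] / [4·(t + 5)] = 15(t + 1) / (4(t + 5)).
So |(t - 10)/(t + 5) + 11/4| = 15|t + 1| / (4·|t + 5|).
Restrict delta ≤ 2. Then |t + 1| < 2 gives |t + 5| = |(t + 1) + 4| ≥ 4 − 2 = 2.
Hence |(t - 10)/(t + 5) + 11/4| < 15|t + 1|/(4·2) = (15/8)|t + 1|, which is < eps once |t + 1| < (8/15)eps.
Take delta = min(2, (8/15)eps). Then 0 < |t + 1| < delta forces both bounds, so |(t - 10)/(t + 5) + 11/4| < eps.

delta = min(2, (8/15)eps)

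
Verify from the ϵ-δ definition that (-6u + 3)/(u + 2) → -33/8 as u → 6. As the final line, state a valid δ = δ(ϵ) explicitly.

δ = min(4, (32/15)ϵ)

Let ϵ > 0. We want δ > 0 with 0 < |u − 6| < δ ⇒ |(-6u + 3)/(u + 2) + 33/8| < ϵ.
Combining over a common denominator, (-6u + 3)/(u + 2) + 33/8 = [(-6u + 3)·8 − (-33)·(u + 2)] / [8·(u + 2)] = -15(u − 6) / (8(u + 2)).
So |(-6u + 3)/(u + 2) + 33/8| = 15|u − 6| / (8·|u + 2|).
Require δ ≤ 4, so |u + 2| ≥ |8| − |u − 6| > 8 − 4 = 4.
Hence |(-6u + 3)/(u + 2) + 33/8| < 15|u − 6|/(8·4) = (15/32)|u − 6|, which is < ϵ once |u − 6| < (32/15)ϵ.
Take δ = min(4, (32/15)ϵ). Then 0 < |u − 6| < δ forces both bounds, so |(-6u + 3)/(u + 2) + 33/8| < ϵ.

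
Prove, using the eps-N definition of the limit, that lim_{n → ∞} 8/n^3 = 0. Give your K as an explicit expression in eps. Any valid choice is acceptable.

K = (8/eps)^{1/3}

Fix eps > 0. For n ≥ 1, |8/n^3 − 0| = 8/n^3.
8/n^3 < eps ⇔ n^3 > 8/eps ⇔ n > (8/eps)^{1/3}.
Take K = (8/eps)^{1/3}. Then n > K implies 8/n^3 < eps.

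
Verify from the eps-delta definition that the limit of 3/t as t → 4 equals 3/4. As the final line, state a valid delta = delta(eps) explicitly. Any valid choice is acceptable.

delta = min(2, (8/3)eps)

Let eps > 0 be given. We seek delta > 0 such that 0 < |t − 4| < delta implies |3/t − (3/4)| < eps.
|3/t − (3/4)| = 3·|4 − t|/(4·|t|) = 3|t − 4|/(4|t|).
Restrict delta ≤ 2. Then |t − 4| < 2 gives |t| > 2, so 4|t| > 8.
Then |3/t − (3/4)| < 3|t − 4|/8, which is < eps when |t − 4| < (8/3)eps.
Take delta = min(2, (8/3)eps). Then 0 < |t − 4| < delta gives both |t − 4| < 2 and |t − 4| < (8/3)eps, so |3/t − (3/4)| < eps.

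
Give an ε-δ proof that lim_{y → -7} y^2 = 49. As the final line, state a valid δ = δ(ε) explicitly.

δ = min(1, ε/15)

Let ε > 0. We seek δ > 0 with 0 < |y + 7| < δ ⇒ |y^2 − 49| < ε.
Factor: y^2 − 49 = (y + 7)(y - 7), so |y^2 − 49| = |y + 7|·|y - 7|.
Restrict δ ≤ 1. Then |y + 7| < 1 gives |y| < 8, so by the triangle inequality |y - 7| ≤ 8 + 7 = 15.
Hence |y^2 − 49| ≤ 15|y + 7|, which is < ε once |y + 7| < ε/15.
Take δ = min(1, ε/15). If 0 < |y + 7| < δ then both bounds hold and |y^2 − 49| ≤ 15|y + 7| < 15·(ε/15) = ε.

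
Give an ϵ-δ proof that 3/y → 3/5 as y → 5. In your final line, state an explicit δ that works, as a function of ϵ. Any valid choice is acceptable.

δ = min(5/2, (25/6)ϵ)

Suppose ϵ > 0. We seek δ > 0 such that 0 < |y − 5| < δ implies |3/y − (3/5)| < ϵ.
|3/y − (3/5)| = 3·|5 − y|/(5·|y|) = 3|y − 5|/(5|y|).
Restrict δ ≤ 5/2. Then |y − 5| < 5/2 gives |y| > 5/2, so 5|y| > 25/2.
Then |3/y − (3/5)| < 3|y − 5|/(25/2), which is < ϵ when |y − 5| < (25/6)ϵ.
Take δ = min(5/2, (25/6)ϵ). Then 0 < |y − 5| < δ gives both |y − 5| < 5/2 and |y − 5| < (25/6)ϵ, so |3/y − (3/5)| < ϵ.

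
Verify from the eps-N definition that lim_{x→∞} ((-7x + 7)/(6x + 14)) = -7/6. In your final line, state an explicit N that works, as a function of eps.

Suppose eps > 0. We seek N > 0 such that x > N implies |(-7x + 7)/(6x + 14) + 7/6| < eps.
(-7x + 7)/(6x + 14) + 7/6 = (6(-7x + 7) − (-7)(6x + 14)) / (6(6x + 14)) = 140/(6(6x + 14)).
For x > 0 we have 6x + 14 > 6x, so |(-7x + 7)/(6x + 14) + 7/6| = 140/(6(6x + 14)) < 140/(6·6x) = (35/9)/x.
Thus |(-7x + 7)/(6x + 14) + 7/6| < eps whenever x > (35/9)/eps.
Take N = (35/9)/eps. If x > N then |(-7x + 7)/(6x + 14) + 7/6| < (35/9)/x < eps.

N = (35/9)/eps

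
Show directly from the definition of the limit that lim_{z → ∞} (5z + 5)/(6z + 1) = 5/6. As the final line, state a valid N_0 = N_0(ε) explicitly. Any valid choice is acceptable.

N_0 = (25/36)/ε

Fix ε > 0. We seek N_0 > 0 such that z > N_0 implies |(5z + 5)/(6z + 1) − (5/6)| < ε.
(5z + 5)/(6z + 1) − (5/6) = (6(5z + 5) − 5(6z + 1)) / (6(6z + 1)) = 25/(6(6z + 1)).
For z > 0 we have 6z + 1 > 6z, so |(5z + 5)/(6z + 1) − (5/6)| = 25/(6(6z + 1)) < 25/(6·6z) = (25/36)/z.
Thus |(5z + 5)/(6z + 1) − (5/6)| < ε whenever z > (25/36)/ε.
Take N_0 = (25/36)/ε. If z > N_0 then |(5z + 5)/(6z + 1) − (5/6)| < (25/36)/z < ε.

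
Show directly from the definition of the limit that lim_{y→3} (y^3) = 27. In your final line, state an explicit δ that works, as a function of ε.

Let ε > 0. We seek δ > 0 with 0 < |y − 3| < δ ⇒ |y^3 − 27| < ε.
Factor: y^3 − 27 = (y − 3)(y^2 + 3y + 9), so |y^3 − 27| = |y − 3|·|y^2 + 3y + 9|.
Restrict δ ≤ 1. Then |y − 3| < 1 gives |y| < 4, so by the triangle inequality |y^2 + 3y + 9| ≤ 4^2 + 3·4 + 9 = 37.
Hence |y^3 − 27| ≤ 37|y − 3|, which is < ε once |y − 3| < ε/37.
Take δ = min(1, ε/37). If 0 < |y − 3| < δ then both bounds hold and |y^3 − 27| ≤ 37|y − 3| < 37·(ε/37) = ε.

δ = min(1, ε/37)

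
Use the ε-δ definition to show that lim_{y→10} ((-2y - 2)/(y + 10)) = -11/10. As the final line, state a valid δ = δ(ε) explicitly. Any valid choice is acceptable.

δ = min(10, (100/9)ε)

Fix ε > 0. We want δ > 0 with 0 < |y − 10| < δ ⇒ |(-2y - 2)/(y + 10) + 11/10| < ε.
Combining over a common denominator, (-2y - 2)/(y + 10) + 11/10 = [(-2y - 2)·20 − (-22)·(y + 10)] / [20·(y + 10)] = -18(y − 10) / (20(y + 10)).
So |(-2y - 2)/(y + 10) + 11/10| = 18|y − 10| / (20·|y + 10|).
Require δ ≤ 10, so |y + 10| ≥ |20| − |y − 10| > 20 − 10 = 10.
Hence |(-2y - 2)/(y + 10) + 11/10| < 18|y − 10|/(20·10) = (9/100)|y − 10|, which is < ε once |y − 10| < (100/9)ε.
Take δ = min(10, (100/9)ε). Then 0 < |y − 10| < δ forces both bounds, so |(-2y - 2)/(y + 10) + 11/10| < ε.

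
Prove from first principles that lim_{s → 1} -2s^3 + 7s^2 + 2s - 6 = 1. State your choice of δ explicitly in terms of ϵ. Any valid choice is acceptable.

Let ϵ > 0. We want δ > 0 such that 0 < |s − 1| < δ implies |(-2s^3 + 7s^2 + 2s - 6) − 1| < ϵ.
(-2s^3 + 7s^2 + 2s - 6) − 1 = -2s^3 + 7s^2 + 2s - 7 = (s − 1)(-2s^2 + 5s + 7).
So |(-2s^3 + 7s^2 + 2s - 6) − 1| = |s − 1|·|-2s^2 + 5s + 7|.
Assume first that |s − 1| < 1, so |s| < 2. Then |-2s^2 + 5s + 7| ≤ 2·2^2 + 5·2 + 7 = 25.
Hence |(-2s^3 + 7s^2 + 2s - 6) − 1| ≤ 25|s − 1| < ϵ provided |s − 1| < ϵ/25.
Choosing δ = min(1, ϵ/25) ensures both conditions, hence |(-2s^3 + 7s^2 + 2s - 6) − 1| < ϵ.

δ = min(1, ϵ/25)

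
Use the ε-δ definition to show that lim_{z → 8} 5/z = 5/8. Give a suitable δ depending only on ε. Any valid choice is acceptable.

Fix ε > 0. We seek δ > 0 such that 0 < |z − 8| < δ implies |5/z − (5/8)| < ε.
|5/z − (5/8)| = 5·|8 − z|/(8·|z|) = 5|z − 8|/(8|z|).
Restrict δ ≤ 4. Then |z − 8| < 4 gives |z| > 4, so 8|z| > 32.
Then |5/z − (5/8)| < 5|z − 8|/32, which is < ε when |z − 8| < (32/5)ε.
Take δ = min(4, (32/5)ε). Then 0 < |z − 8| < δ gives both |z − 8| < 4 and |z − 8| < (32/5)ε, so |5/z − (5/8)| < ε.

δ = min(4, (32/5)ε)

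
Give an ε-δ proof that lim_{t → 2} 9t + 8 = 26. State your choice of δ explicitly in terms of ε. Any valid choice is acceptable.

Fix ε > 0. We need δ > 0 so that 0 < |t − 2| < δ implies |(9t + 8) − 26| < ε.
|(9t + 8) − 26| = |9t - 18| = 9|t − 2|.
Thus it suffices that |t − 2| < ε/9.
Choosing δ = ε/9 gives |(9t + 8) − 26| = 9|t − 2| < ε whenever |t − 2| < δ.

δ = ε/9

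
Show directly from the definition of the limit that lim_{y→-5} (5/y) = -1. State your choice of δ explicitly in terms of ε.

Let ε > 0 be given. We seek δ > 0 such that 0 < |y + 5| < δ implies |5/y + 1| < ε.
|5/y + 1| = 5·|-5 − y|/(5·|y|) = 5|y + 5|/(5|y|).
Restrict δ ≤ 5/2. Then |y + 5| < 5/2 gives |y| > 5/2, so 5|y| > 25/2.
Then |5/y + 1| < 5|y + 5|/(25/2), which is < ε when |y + 5| < (5/2)ε.
Take δ = min(5/2, (5/2)ε). Then 0 < |y + 5| < δ gives both |y + 5| < 5/2 and |y + 5| < (5/2)ε, so |5/y + 1| < ε.

δ = min(5/2, (5/2)ε)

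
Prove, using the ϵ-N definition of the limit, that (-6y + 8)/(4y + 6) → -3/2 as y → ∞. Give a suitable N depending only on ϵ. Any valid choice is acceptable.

N = (17/4)/ϵ

Let ϵ > 0. We seek N > 0 such that y > N implies |(-6y + 8)/(4y + 6) + 3/2| < ϵ.
(-6y + 8)/(4y + 6) + 3/2 = (4(-6y + 8) − (-6)(4y + 6)) / (4(4y + 6)) = 68/(4(4y + 6)).
For y > 0 we have 4y + 6 > 4y, so |(-6y + 8)/(4y + 6) + 3/2| = 68/(4(4y + 6)) < 68/(4·4y) = (17/4)/y.
Thus |(-6y + 8)/(4y + 6) + 3/2| < ϵ whenever y > (17/4)/ϵ.
Take N = (17/4)/ϵ. If y > N then |(-6y + 8)/(4y + 6) + 3/2| < (17/4)/y < ϵ.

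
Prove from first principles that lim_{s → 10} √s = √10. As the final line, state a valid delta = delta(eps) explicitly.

delta = min(10, √10·eps)

Fix eps > 0. We want delta > 0 such that 0 < |s − 10| < delta implies |√s − √10| < eps.
Rationalise: √s − √10 = (s − 10)/(√s + √10), so |√s − √10| = |s − 10|/(√s + √10).
Restrict delta ≤ 10 so that |s − 10| < 10 forces s > 0, and then √s + √10 > √10.
Hence |√s − √10| < |s − 10|/√10, which is < eps once |s − 10| < √10·eps.
Take delta = min(10, √10·eps). If 0 < |s − 10| < delta then s > 0 and |√s − √10| < |s − 10|/√10 < eps.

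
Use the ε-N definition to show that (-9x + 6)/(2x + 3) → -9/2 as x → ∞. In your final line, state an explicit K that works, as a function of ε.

Let ε > 0 be given. We seek K > 0 such that x > K implies |(-9x + 6)/(2x + 3) + 9/2| < ε.
(-9x + 6)/(2x + 3) + 9/2 = (2(-9x + 6) − (-9)(2x + 3)) / (2(2x + 3)) = 39/(2(2x + 3)).
For x > 0 we have 2x + 3 > 2x, so |(-9x + 6)/(2x + 3) + 9/2| = 39/(2(2x + 3)) < 39/(2·2x) = (39/4)/x.
Thus |(-9x + 6)/(2x + 3) + 9/2| < ε whenever x > (39/4)/ε.
Take K = (39/4)/ε. If x > K then |(-9x + 6)/(2x + 3) + 9/2| < (39/4)/x < ε.

K = (39/4)/ε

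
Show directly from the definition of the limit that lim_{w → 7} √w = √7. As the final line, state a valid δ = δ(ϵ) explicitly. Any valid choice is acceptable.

Fix ϵ > 0. We want δ > 0 such that 0 < |w − 7| < δ implies |√w − √7| < ϵ.
Rationalise: √w − √7 = (w − 7)/(√w + √7), so |√w − √7| = |w − 7|/(√w + √7).
Restrict δ ≤ 7 so that |w − 7| < 7 forces w > 0, and then √w + √7 > √7.
Hence |√w − √7| < |w − 7|/√7, which is < ϵ once |w − 7| < √7·ϵ.
Take δ = min(7, √7·ϵ). If 0 < |w − 7| < δ then w > 0 and |√w − √7| < |w − 7|/√7 < ϵ.

δ = min(7, √7·ϵ)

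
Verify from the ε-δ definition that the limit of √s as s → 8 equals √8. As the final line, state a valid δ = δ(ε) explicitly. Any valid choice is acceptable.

Let ε > 0 be given. We want δ > 0 such that 0 < |s − 8| < δ implies |√s − √8| < ε.
Rationalise: √s − √8 = (s − 8)/(√s + √8), so |√s − √8| = |s − 8|/(√s + √8).
Restrict δ ≤ 8 so that |s − 8| < 8 forces s > 0, and then √s + √8 > √8.
Hence |√s − √8| < |s − 8|/√8, which is < ε once |s − 8| < √8·ε.
Take δ = min(8, √8·ε). If 0 < |s − 8| < δ then s > 0 and |√s − √8| < |s − 8|/√8 < ε.

δ = min(8, √8·ε)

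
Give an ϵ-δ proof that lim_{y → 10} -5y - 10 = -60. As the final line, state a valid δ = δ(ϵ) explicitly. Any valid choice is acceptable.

Suppose ϵ > 0. We need δ > 0 so that 0 < |y − 10| < δ implies |(-5y - 10) + 60| < ϵ.
|(-5y - 10) + 60| = |-5y + 50| = 5|y − 10|.
Thus it suffices that |y − 10| < ϵ/5.
Choosing δ = ϵ/5 gives |(-5y - 10) + 60| = 5|y − 10| < ϵ whenever |y − 10| < δ.

δ = ϵ/5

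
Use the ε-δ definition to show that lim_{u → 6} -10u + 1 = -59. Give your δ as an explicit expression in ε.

Let ε > 0. We need δ > 0 so that 0 < |u − 6| < δ implies |(-10u + 1) + 59| < ε.
Since (-10u + 1) + 59 = -10(u − 6), we have |(-10u + 1) + 59| = 10|u − 6|.
Thus it suffices that |u − 6| < ε/10.
Take δ = ε/10. If 0 < |u − 6| < δ then |(-10u + 1) + 59| = 10|u − 6| < 10·(ε/10) = ε.

δ = ε/10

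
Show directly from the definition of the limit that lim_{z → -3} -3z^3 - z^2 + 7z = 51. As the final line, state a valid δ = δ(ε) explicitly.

Let ε > 0 be given. We want δ > 0 such that 0 < |z + 3| < δ implies |(-3z^3 - z^2 + 7z) − 51| < ε.
(-3z^3 - z^2 + 7z) − 51 = -3z^3 - z^2 + 7z - 51 = (z + 3)(-3z^2 + 8z - 17).
So |(-3z^3 - z^2 + 7z) − 51| = |z + 3|·|-3z^2 + 8z - 17|.
Assume first that |z + 3| < 1, so |z| < 4. Then |-3z^2 + 8z - 17| ≤ 3·4^2 + 8·4 + 17 = 97.
Hence |(-3z^3 - z^2 + 7z) − 51| ≤ 97|z + 3| < ε provided |z + 3| < ε/97.
Choosing δ = min(1, ε/97) ensures both conditions, hence |(-3z^3 - z^2 + 7z) − 51| < ε.

δ = min(1, ε/97)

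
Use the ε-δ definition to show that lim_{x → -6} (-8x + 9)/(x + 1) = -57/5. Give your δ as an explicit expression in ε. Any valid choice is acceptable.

δ = min(5/2, (25/34)ε)

Let ε > 0. We want δ > 0 with 0 < |x + 6| < δ ⇒ |(-8x + 9)/(x + 1) + 57/5| < ε.
Combining over a common denominator, (-8x + 9)/(x + 1) + 57/5 = [(-8x + 9)·(-5) − 57·(x + 1)] / [(-5)·(x + 1)] = -17(x + 6) / ((-5)(x + 1)).
So |(-8x + 9)/(x + 1) + 57/5| = 17|x + 6| / (5·|x + 1|).
Restrict δ ≤ 5/2. Then |x + 6| < 5/2 gives |x + 1| = |(x + 6) + (-5)| ≥ 5 − 5/2 = 5/2.
Hence |(-8x + 9)/(x + 1) + 57/5| < 17|x + 6|/(5·(5/2)) = (34/25)|x + 6|, which is < ε once |x + 6| < (25/34)ε.
Take δ = min(5/2, (25/34)ε). Then 0 < |x + 6| < δ forces both bounds, so |(-8x + 9)/(x + 1) + 57/5| < ε.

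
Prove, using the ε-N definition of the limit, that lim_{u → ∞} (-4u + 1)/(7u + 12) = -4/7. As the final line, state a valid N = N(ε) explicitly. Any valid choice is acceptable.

N = (55/49)/ε

Let ε > 0 be given. We seek N > 0 such that u > N implies |(-4u + 1)/(7u + 12) + 4/7| < ε.
(-4u + 1)/(7u + 12) + 4/7 = (7(-4u + 1) − (-4)(7u + 12)) / (7(7u + 12)) = 55/(7(7u + 12)).
For u > 0 we have 7u + 12 > 7u, so |(-4u + 1)/(7u + 12) + 4/7| = 55/(7(7u + 12)) < 55/(7·7u) = (55/49)/u.
Thus |(-4u + 1)/(7u + 12) + 4/7| < ε whenever u > (55/49)/ε.
Take N = (55/49)/ε. If u > N then |(-4u + 1)/(7u + 12) + 4/7| < (55/49)/u < ε.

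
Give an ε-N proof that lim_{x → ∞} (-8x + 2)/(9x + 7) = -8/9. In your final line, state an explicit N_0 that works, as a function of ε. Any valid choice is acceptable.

N_0 = (74/81)/ε

Suppose ε > 0. We seek N_0 > 0 such that x > N_0 implies |(-8x + 2)/(9x + 7) + 8/9| < ε.
(-8x + 2)/(9x + 7) + 8/9 = (9(-8x + 2) − (-8)(9x + 7)) / (9(9x + 7)) = 74/(9(9x + 7)).
For x > 0 we have 9x + 7 > 9x, so |(-8x + 2)/(9x + 7) + 8/9| = 74/(9(9x + 7)) < 74/(9·9x) = (74/81)/x.
Thus |(-8x + 2)/(9x + 7) + 8/9| < ε whenever x > (74/81)/ε.
Take N_0 = (74/81)/ε. If x > N_0 then |(-8x + 2)/(9x + 7) + 8/9| < (74/81)/x < ε.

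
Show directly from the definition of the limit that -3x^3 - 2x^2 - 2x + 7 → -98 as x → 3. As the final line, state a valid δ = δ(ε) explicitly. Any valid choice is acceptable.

Let ε > 0 be given. We want δ > 0 such that 0 < |x − 3| < δ implies |(-3x^3 - 2x^2 - 2x + 7) + 98| < ε.
(-3x^3 - 2x^2 - 2x + 7) + 98 = -3x^3 - 2x^2 - 2x + 105 = (x − 3)(-3x^2 - 11x - 35).
So |(-3x^3 - 2x^2 - 2x + 7) + 98| = |x − 3|·|-3x^2 - 11x - 35|.
Require δ ≤ 1. Then |x − 3| < 1 gives |x| < 4, and by the triangle inequality |-3x^2 - 11x - 35| ≤ 3·4^2 + 11·4 + 35 = 127.
Hence |(-3x^3 - 2x^2 - 2x + 7) + 98| ≤ 127|x − 3| < ε provided |x − 3| < ε/127.
Take δ = min(1, ε/127). Then 0 < |x − 3| < δ gives both |x − 3| < 1 and |x − 3| < ε/127, so |(-3x^3 - 2x^2 - 2x + 7) + 98| < ε.

δ = min(1, ε/127)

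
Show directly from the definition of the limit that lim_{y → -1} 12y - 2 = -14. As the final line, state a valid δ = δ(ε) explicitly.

δ = ε/12

Suppose ε > 0. We need δ > 0 so that 0 < |y + 1| < δ implies |(12y - 2) + 14| < ε.
|(12y - 2) + 14| = |12y + 12| = 12|y + 1|.
Thus it suffices that |y + 1| < ε/12.
Choosing δ = ε/12 gives |(12y - 2) + 14| = 12|y + 1| < ε whenever |y + 1| < δ.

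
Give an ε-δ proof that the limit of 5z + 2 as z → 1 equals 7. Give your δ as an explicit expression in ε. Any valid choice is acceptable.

δ = ε/5

Let ε > 0. We need δ > 0 so that 0 < |z − 1| < δ implies |(5z + 2) − 7| < ε.
|(5z + 2) − 7| = |5z - 5| = 5|z − 1|.
Thus it suffices that |z − 1| < ε/5.
Choosing δ = ε/5 gives |(5z + 2) − 7| = 5|z − 1| < ε whenever |z − 1| < δ.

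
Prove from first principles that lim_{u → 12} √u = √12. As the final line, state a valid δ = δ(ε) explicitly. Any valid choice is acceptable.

Fix ε > 0. We want δ > 0 such that 0 < |u − 12| < δ implies |√u − √12| < ε.
Rationalise: √u − √12 = (u − 12)/(√u + √12), so |√u − √12| = |u − 12|/(√u + √12).
Restrict δ ≤ 12 so that |u − 12| < 12 forces u > 0, and then √u + √12 > √12.
Hence |√u − √12| < |u − 12|/√12, which is < ε once |u − 12| < √12·ε.
Take δ = min(12, √12·ε). If 0 < |u − 12| < δ then u > 0 and |√u − √12| < |u − 12|/√12 < ε.

δ = min(12, √12·ε)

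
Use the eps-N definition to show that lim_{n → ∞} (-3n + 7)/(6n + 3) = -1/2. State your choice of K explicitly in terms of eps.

Suppose eps > 0. For n ≥ 1, |(-3n + 7)/(6n + 3) + 1/2| = |51|/(6(6n + 3)) = 51/(6(6n + 3)).
Since 6n + 3 ≥ 6n for n ≥ 1, this is ≤ 51/(6·6n) = (17/12)/n.
So |(-3n + 7)/(6n + 3) + 1/2| < eps whenever n > (17/12)/eps.
Take K = (17/12)/eps. If n > K then |(-3n + 7)/(6n + 3) + 1/2| ≤ (17/12)/n < eps.

K = (17/12)/eps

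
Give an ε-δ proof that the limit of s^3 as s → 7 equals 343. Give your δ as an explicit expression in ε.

Let ε > 0 be given. We seek δ > 0 with 0 < |s − 7| < δ ⇒ |s^3 − 343| < ε.
Factor: s^3 − 343 = (s − 7)(s^2 + 7s + 49), so |s^3 − 343| = |s − 7|·|s^2 + 7s + 49|.
Restrict δ ≤ 2. Then |s − 7| < 2 gives |s| < 9, so by the triangle inequality |s^2 + 7s + 49| ≤ 9^2 + 7·9 + 49 = 193.
Hence |s^3 − 343| ≤ 193|s − 7|, which is < ε once |s − 7| < ε/193.
Take δ = min(2, ε/193). If 0 < |s − 7| < δ then both bounds hold and |s^3 − 343| ≤ 193|s − 7| < 193·(ε/193) = ε.

δ = min(2, ε/193)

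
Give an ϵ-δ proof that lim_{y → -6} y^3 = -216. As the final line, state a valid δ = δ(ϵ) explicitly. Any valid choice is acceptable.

Fix ϵ > 0. We seek δ > 0 with 0 < |y + 6| < δ ⇒ |y^3 + 216| < ϵ.
Factor: y^3 + 216 = (y + 6)(y^2 - 6y + 36), so |y^3 + 216| = |y + 6|·|y^2 - 6y + 36|.
Impose δ ≤ 1 so that |y| < 7; then |y^2 - 6y + 36| ≤ 127.
Hence |y^3 + 216| ≤ 127|y + 6|, which is < ϵ once |y + 6| < ϵ/127.
Take δ = min(1, ϵ/127). If 0 < |y + 6| < δ then both bounds hold and |y^3 + 216| ≤ 127|y + 6| < 127·(ϵ/127) = ϵ.

δ = min(1, ϵ/127)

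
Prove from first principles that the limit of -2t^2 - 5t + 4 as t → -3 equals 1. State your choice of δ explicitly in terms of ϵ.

Fix ϵ > 0. We want δ > 0 such that 0 < |t + 3| < δ implies |(-2t^2 - 5t + 4) − 1| < ϵ.
(-2t^2 - 5t + 4) − 1 = -2t^2 - 5t + 3 = (t + 3)(-2t + 1).
So |(-2t^2 - 5t + 4) − 1| = |t + 3|·|-2t + 1|.
Require δ ≤ 1. Then |t + 3| < 1 gives |t| < 4, and by the triangle inequality |-2t + 1| ≤ 2·4 + 1 = 9.
Hence |(-2t^2 - 5t + 4) − 1| ≤ 9|t + 3| < ϵ provided |t + 3| < ϵ/9.
Choosing δ = min(1, ϵ/9) ensures both conditions, hence |(-2t^2 - 5t + 4) − 1| < ϵ.

δ = min(1, ϵ/9)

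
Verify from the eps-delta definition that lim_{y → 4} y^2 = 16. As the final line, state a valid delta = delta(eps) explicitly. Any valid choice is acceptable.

Fix eps > 0. We seek delta > 0 with 0 < |y − 4| < delta ⇒ |y^2 − 16| < eps.
Factor: y^2 − 16 = (y − 4)(y + 4), so |y^2 − 16| = |y − 4|·|y + 4|.
Restrict delta ≤ 1. Then |y − 4| < 1 gives |y| < 5, so by the triangle inequality |y + 4| ≤ 5 + 4 = 9.
Hence |y^2 − 16| ≤ 9|y − 4|, which is < eps once |y − 4| < eps/9.
Take delta = min(1, eps/9). If 0 < |y − 4| < delta then both bounds hold and |y^2 − 16| ≤ 9|y − 4| < 9·(eps/9) = eps.

delta = min(1, eps/9)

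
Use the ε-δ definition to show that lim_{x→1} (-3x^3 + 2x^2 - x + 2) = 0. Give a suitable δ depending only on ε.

Suppose ε > 0. We want δ > 0 such that 0 < |x − 1| < δ implies |(-3x^3 + 2x^2 - x + 2)| < ε.
(-3x^3 + 2x^2 - x + 2) = -3x^3 + 2x^2 - x + 2 = (x − 1)(-3x^2 - x - 2).
So |(-3x^3 + 2x^2 - x + 2)| = |x − 1|·|-3x^2 - x - 2|.
Require δ ≤ 1. Then |x − 1| < 1 gives |x| < 2, and by the triangle inequality |-3x^2 - x - 2| ≤ 3·2^2 + 2 + 2 = 16.
Hence |(-3x^3 + 2x^2 - x + 2)| ≤ 16|x − 1| < ε provided |x − 1| < ε/16.
Take δ = min(1, ε/16). Then 0 < |x − 1| < δ gives both |x − 1| < 1 and |x − 1| < ε/16, so |(-3x^3 + 2x^2 - x + 2)| < ε.

δ = min(1, ε/16)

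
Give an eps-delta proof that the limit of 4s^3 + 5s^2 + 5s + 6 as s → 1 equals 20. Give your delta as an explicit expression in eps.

delta = min(2, eps/77)

Fix eps > 0. We want delta > 0 such that 0 < |s − 1| < delta implies |(4s^3 + 5s^2 + 5s + 6) − 20| < eps.
(4s^3 + 5s^2 + 5s + 6) − 20 = 4s^3 + 5s^2 + 5s - 14 = (s − 1)(4s^2 + 9s + 14).
So |(4s^3 + 5s^2 + 5s + 6) − 20| = |s − 1|·|4s^2 + 9s + 14|.
Require delta ≤ 2. Then |s − 1| < 2 gives |s| < 3, and by the triangle inequality |4s^2 + 9s + 14| ≤ 4·3^2 + 9·3 + 14 = 77.
Hence |(4s^3 + 5s^2 + 5s + 6) − 20| ≤ 77|s − 1| < eps provided |s − 1| < eps/77.
Choosing delta = min(2, eps/77) ensures both conditions, hence |(4s^3 + 5s^2 + 5s + 6) − 20| < eps.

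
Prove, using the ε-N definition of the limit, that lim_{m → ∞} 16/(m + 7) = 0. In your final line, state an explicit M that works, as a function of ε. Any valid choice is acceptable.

M = 16/ε

Let ε > 0. For m ≥ 1, |16/(m + 7) − 0| = 16/(m + 7) ≤ 16/m.
We need 16/m < ε, i.e. m > 16/ε.
Take M = 16/ε. If m > M then |16/(m + 7)| ≤ 16/m < ε.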